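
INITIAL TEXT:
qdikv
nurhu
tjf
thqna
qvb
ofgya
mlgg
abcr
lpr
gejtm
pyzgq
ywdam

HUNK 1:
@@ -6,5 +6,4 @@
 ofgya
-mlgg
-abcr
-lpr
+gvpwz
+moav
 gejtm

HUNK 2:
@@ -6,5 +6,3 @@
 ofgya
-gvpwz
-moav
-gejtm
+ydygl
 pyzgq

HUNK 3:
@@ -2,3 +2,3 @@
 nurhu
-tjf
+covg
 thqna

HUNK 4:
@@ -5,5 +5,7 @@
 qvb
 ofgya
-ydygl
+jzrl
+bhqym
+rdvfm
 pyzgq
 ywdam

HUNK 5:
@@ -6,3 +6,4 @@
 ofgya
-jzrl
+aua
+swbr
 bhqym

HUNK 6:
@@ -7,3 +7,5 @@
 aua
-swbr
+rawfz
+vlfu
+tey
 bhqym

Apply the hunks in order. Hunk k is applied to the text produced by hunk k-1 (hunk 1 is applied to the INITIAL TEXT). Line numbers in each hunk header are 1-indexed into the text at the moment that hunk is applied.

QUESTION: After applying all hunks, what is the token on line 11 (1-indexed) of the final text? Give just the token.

Answer: bhqym

Derivation:
Hunk 1: at line 6 remove [mlgg,abcr,lpr] add [gvpwz,moav] -> 11 lines: qdikv nurhu tjf thqna qvb ofgya gvpwz moav gejtm pyzgq ywdam
Hunk 2: at line 6 remove [gvpwz,moav,gejtm] add [ydygl] -> 9 lines: qdikv nurhu tjf thqna qvb ofgya ydygl pyzgq ywdam
Hunk 3: at line 2 remove [tjf] add [covg] -> 9 lines: qdikv nurhu covg thqna qvb ofgya ydygl pyzgq ywdam
Hunk 4: at line 5 remove [ydygl] add [jzrl,bhqym,rdvfm] -> 11 lines: qdikv nurhu covg thqna qvb ofgya jzrl bhqym rdvfm pyzgq ywdam
Hunk 5: at line 6 remove [jzrl] add [aua,swbr] -> 12 lines: qdikv nurhu covg thqna qvb ofgya aua swbr bhqym rdvfm pyzgq ywdam
Hunk 6: at line 7 remove [swbr] add [rawfz,vlfu,tey] -> 14 lines: qdikv nurhu covg thqna qvb ofgya aua rawfz vlfu tey bhqym rdvfm pyzgq ywdam
Final line 11: bhqym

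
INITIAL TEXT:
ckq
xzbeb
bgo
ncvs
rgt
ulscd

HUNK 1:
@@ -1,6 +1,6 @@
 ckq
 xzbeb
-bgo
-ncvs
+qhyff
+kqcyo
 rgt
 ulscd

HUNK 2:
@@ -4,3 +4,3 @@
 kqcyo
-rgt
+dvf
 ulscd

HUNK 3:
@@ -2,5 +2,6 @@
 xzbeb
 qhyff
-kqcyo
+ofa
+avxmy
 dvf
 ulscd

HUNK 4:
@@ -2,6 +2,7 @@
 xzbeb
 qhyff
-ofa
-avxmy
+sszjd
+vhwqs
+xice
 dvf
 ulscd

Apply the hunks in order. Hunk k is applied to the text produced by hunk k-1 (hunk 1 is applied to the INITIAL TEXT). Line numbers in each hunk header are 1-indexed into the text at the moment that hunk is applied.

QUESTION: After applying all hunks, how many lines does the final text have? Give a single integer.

Hunk 1: at line 1 remove [bgo,ncvs] add [qhyff,kqcyo] -> 6 lines: ckq xzbeb qhyff kqcyo rgt ulscd
Hunk 2: at line 4 remove [rgt] add [dvf] -> 6 lines: ckq xzbeb qhyff kqcyo dvf ulscd
Hunk 3: at line 2 remove [kqcyo] add [ofa,avxmy] -> 7 lines: ckq xzbeb qhyff ofa avxmy dvf ulscd
Hunk 4: at line 2 remove [ofa,avxmy] add [sszjd,vhwqs,xice] -> 8 lines: ckq xzbeb qhyff sszjd vhwqs xice dvf ulscd
Final line count: 8

Answer: 8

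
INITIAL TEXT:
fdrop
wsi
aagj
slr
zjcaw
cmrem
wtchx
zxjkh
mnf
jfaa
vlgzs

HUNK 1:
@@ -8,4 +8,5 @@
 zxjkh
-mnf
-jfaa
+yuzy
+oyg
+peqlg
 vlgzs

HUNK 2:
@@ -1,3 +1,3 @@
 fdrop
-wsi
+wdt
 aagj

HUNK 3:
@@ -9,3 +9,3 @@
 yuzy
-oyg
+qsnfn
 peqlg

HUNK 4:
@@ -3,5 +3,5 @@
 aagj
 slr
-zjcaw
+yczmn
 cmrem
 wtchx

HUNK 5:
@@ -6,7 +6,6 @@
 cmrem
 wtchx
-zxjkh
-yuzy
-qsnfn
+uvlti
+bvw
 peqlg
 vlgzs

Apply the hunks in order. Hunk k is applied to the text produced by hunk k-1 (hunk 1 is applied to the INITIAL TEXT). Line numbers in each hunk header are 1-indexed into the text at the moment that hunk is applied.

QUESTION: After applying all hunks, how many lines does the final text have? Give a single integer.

Answer: 11

Derivation:
Hunk 1: at line 8 remove [mnf,jfaa] add [yuzy,oyg,peqlg] -> 12 lines: fdrop wsi aagj slr zjcaw cmrem wtchx zxjkh yuzy oyg peqlg vlgzs
Hunk 2: at line 1 remove [wsi] add [wdt] -> 12 lines: fdrop wdt aagj slr zjcaw cmrem wtchx zxjkh yuzy oyg peqlg vlgzs
Hunk 3: at line 9 remove [oyg] add [qsnfn] -> 12 lines: fdrop wdt aagj slr zjcaw cmrem wtchx zxjkh yuzy qsnfn peqlg vlgzs
Hunk 4: at line 3 remove [zjcaw] add [yczmn] -> 12 lines: fdrop wdt aagj slr yczmn cmrem wtchx zxjkh yuzy qsnfn peqlg vlgzs
Hunk 5: at line 6 remove [zxjkh,yuzy,qsnfn] add [uvlti,bvw] -> 11 lines: fdrop wdt aagj slr yczmn cmrem wtchx uvlti bvw peqlg vlgzs
Final line count: 11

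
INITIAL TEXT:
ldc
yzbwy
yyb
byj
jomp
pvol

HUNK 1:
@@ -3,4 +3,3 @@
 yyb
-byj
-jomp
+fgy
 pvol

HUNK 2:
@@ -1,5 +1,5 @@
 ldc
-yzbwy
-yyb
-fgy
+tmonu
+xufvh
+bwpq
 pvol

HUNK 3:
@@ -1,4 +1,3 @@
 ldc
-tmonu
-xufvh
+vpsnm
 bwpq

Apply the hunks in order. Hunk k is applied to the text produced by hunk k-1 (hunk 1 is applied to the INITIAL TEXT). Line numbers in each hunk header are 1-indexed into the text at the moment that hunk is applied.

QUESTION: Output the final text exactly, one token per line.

Answer: ldc
vpsnm
bwpq
pvol

Derivation:
Hunk 1: at line 3 remove [byj,jomp] add [fgy] -> 5 lines: ldc yzbwy yyb fgy pvol
Hunk 2: at line 1 remove [yzbwy,yyb,fgy] add [tmonu,xufvh,bwpq] -> 5 lines: ldc tmonu xufvh bwpq pvol
Hunk 3: at line 1 remove [tmonu,xufvh] add [vpsnm] -> 4 lines: ldc vpsnm bwpq pvol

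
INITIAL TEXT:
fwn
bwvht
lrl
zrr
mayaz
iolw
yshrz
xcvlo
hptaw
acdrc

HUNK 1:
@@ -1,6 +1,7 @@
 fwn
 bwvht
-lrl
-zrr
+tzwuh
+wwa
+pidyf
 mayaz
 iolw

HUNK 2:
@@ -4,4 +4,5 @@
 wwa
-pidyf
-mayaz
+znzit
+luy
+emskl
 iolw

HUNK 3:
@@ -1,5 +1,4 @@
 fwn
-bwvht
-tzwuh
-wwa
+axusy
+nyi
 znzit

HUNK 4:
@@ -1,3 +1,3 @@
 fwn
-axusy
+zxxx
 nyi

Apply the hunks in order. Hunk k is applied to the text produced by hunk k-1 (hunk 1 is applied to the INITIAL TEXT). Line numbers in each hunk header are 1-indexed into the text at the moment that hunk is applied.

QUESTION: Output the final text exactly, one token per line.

Hunk 1: at line 1 remove [lrl,zrr] add [tzwuh,wwa,pidyf] -> 11 lines: fwn bwvht tzwuh wwa pidyf mayaz iolw yshrz xcvlo hptaw acdrc
Hunk 2: at line 4 remove [pidyf,mayaz] add [znzit,luy,emskl] -> 12 lines: fwn bwvht tzwuh wwa znzit luy emskl iolw yshrz xcvlo hptaw acdrc
Hunk 3: at line 1 remove [bwvht,tzwuh,wwa] add [axusy,nyi] -> 11 lines: fwn axusy nyi znzit luy emskl iolw yshrz xcvlo hptaw acdrc
Hunk 4: at line 1 remove [axusy] add [zxxx] -> 11 lines: fwn zxxx nyi znzit luy emskl iolw yshrz xcvlo hptaw acdrc

Answer: fwn
zxxx
nyi
znzit
luy
emskl
iolw
yshrz
xcvlo
hptaw
acdrc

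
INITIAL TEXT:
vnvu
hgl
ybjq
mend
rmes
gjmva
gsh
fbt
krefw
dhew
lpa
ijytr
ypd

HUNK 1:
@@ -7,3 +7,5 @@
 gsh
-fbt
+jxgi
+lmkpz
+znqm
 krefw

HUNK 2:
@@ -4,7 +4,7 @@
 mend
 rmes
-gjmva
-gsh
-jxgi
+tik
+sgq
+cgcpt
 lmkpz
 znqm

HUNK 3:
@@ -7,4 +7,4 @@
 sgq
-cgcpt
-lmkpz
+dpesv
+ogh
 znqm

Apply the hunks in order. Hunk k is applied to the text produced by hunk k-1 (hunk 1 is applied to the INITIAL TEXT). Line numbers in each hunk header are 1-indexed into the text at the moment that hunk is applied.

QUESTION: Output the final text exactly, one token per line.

Answer: vnvu
hgl
ybjq
mend
rmes
tik
sgq
dpesv
ogh
znqm
krefw
dhew
lpa
ijytr
ypd

Derivation:
Hunk 1: at line 7 remove [fbt] add [jxgi,lmkpz,znqm] -> 15 lines: vnvu hgl ybjq mend rmes gjmva gsh jxgi lmkpz znqm krefw dhew lpa ijytr ypd
Hunk 2: at line 4 remove [gjmva,gsh,jxgi] add [tik,sgq,cgcpt] -> 15 lines: vnvu hgl ybjq mend rmes tik sgq cgcpt lmkpz znqm krefw dhew lpa ijytr ypd
Hunk 3: at line 7 remove [cgcpt,lmkpz] add [dpesv,ogh] -> 15 lines: vnvu hgl ybjq mend rmes tik sgq dpesv ogh znqm krefw dhew lpa ijytr ypd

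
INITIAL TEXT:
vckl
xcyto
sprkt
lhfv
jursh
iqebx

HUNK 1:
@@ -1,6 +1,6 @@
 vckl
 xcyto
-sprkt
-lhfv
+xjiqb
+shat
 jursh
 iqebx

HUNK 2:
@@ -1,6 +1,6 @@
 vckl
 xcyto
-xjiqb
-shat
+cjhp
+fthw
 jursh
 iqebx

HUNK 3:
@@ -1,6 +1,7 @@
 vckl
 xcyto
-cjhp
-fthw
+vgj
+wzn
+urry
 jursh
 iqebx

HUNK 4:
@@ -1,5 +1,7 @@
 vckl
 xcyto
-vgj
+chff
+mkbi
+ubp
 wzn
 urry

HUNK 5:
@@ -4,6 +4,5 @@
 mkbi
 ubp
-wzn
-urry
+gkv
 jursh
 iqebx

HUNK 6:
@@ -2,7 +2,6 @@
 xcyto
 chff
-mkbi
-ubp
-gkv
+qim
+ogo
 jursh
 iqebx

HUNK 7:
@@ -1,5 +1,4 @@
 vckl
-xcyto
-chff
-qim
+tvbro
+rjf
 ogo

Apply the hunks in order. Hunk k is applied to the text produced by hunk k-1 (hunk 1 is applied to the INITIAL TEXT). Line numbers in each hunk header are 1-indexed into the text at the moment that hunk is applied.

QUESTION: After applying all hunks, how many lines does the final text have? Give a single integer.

Answer: 6

Derivation:
Hunk 1: at line 1 remove [sprkt,lhfv] add [xjiqb,shat] -> 6 lines: vckl xcyto xjiqb shat jursh iqebx
Hunk 2: at line 1 remove [xjiqb,shat] add [cjhp,fthw] -> 6 lines: vckl xcyto cjhp fthw jursh iqebx
Hunk 3: at line 1 remove [cjhp,fthw] add [vgj,wzn,urry] -> 7 lines: vckl xcyto vgj wzn urry jursh iqebx
Hunk 4: at line 1 remove [vgj] add [chff,mkbi,ubp] -> 9 lines: vckl xcyto chff mkbi ubp wzn urry jursh iqebx
Hunk 5: at line 4 remove [wzn,urry] add [gkv] -> 8 lines: vckl xcyto chff mkbi ubp gkv jursh iqebx
Hunk 6: at line 2 remove [mkbi,ubp,gkv] add [qim,ogo] -> 7 lines: vckl xcyto chff qim ogo jursh iqebx
Hunk 7: at line 1 remove [xcyto,chff,qim] add [tvbro,rjf] -> 6 lines: vckl tvbro rjf ogo jursh iqebx
Final line count: 6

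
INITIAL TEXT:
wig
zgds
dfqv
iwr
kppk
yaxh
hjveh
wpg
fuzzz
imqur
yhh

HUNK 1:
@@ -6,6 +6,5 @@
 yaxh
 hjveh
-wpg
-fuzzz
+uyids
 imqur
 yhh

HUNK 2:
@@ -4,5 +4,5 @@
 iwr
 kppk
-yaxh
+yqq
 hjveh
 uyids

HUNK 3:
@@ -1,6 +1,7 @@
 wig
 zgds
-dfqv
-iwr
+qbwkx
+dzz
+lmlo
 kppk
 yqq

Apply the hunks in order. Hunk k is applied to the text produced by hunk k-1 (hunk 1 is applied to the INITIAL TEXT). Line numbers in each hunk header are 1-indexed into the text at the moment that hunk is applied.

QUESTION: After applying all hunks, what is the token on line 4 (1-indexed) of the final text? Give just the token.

Answer: dzz

Derivation:
Hunk 1: at line 6 remove [wpg,fuzzz] add [uyids] -> 10 lines: wig zgds dfqv iwr kppk yaxh hjveh uyids imqur yhh
Hunk 2: at line 4 remove [yaxh] add [yqq] -> 10 lines: wig zgds dfqv iwr kppk yqq hjveh uyids imqur yhh
Hunk 3: at line 1 remove [dfqv,iwr] add [qbwkx,dzz,lmlo] -> 11 lines: wig zgds qbwkx dzz lmlo kppk yqq hjveh uyids imqur yhh
Final line 4: dzz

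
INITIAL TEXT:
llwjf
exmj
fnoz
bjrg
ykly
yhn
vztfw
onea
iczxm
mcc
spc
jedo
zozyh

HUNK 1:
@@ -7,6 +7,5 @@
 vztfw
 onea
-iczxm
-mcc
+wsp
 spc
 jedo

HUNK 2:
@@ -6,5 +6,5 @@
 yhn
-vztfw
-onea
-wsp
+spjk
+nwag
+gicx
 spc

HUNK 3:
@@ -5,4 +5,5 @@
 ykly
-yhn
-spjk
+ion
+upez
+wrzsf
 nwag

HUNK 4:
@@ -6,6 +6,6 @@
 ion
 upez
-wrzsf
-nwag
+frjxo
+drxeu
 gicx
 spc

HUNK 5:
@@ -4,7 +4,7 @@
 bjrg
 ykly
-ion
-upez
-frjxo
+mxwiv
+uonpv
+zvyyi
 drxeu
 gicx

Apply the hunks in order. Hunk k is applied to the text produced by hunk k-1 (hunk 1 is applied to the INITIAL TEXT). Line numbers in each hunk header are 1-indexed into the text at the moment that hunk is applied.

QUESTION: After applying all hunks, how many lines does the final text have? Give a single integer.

Hunk 1: at line 7 remove [iczxm,mcc] add [wsp] -> 12 lines: llwjf exmj fnoz bjrg ykly yhn vztfw onea wsp spc jedo zozyh
Hunk 2: at line 6 remove [vztfw,onea,wsp] add [spjk,nwag,gicx] -> 12 lines: llwjf exmj fnoz bjrg ykly yhn spjk nwag gicx spc jedo zozyh
Hunk 3: at line 5 remove [yhn,spjk] add [ion,upez,wrzsf] -> 13 lines: llwjf exmj fnoz bjrg ykly ion upez wrzsf nwag gicx spc jedo zozyh
Hunk 4: at line 6 remove [wrzsf,nwag] add [frjxo,drxeu] -> 13 lines: llwjf exmj fnoz bjrg ykly ion upez frjxo drxeu gicx spc jedo zozyh
Hunk 5: at line 4 remove [ion,upez,frjxo] add [mxwiv,uonpv,zvyyi] -> 13 lines: llwjf exmj fnoz bjrg ykly mxwiv uonpv zvyyi drxeu gicx spc jedo zozyh
Final line count: 13

Answer: 13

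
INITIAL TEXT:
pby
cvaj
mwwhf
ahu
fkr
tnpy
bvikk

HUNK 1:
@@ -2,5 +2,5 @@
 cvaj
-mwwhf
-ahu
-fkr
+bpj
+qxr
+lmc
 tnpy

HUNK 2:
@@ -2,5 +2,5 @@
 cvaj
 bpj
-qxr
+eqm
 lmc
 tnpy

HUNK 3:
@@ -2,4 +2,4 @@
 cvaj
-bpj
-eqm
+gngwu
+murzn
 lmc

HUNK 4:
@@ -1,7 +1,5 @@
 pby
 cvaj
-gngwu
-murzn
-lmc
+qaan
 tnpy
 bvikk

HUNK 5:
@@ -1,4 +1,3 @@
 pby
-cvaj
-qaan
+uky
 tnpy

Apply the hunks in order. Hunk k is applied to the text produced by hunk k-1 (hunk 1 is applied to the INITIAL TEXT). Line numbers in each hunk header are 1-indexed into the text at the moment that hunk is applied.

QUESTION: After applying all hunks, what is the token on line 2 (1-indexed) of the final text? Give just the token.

Hunk 1: at line 2 remove [mwwhf,ahu,fkr] add [bpj,qxr,lmc] -> 7 lines: pby cvaj bpj qxr lmc tnpy bvikk
Hunk 2: at line 2 remove [qxr] add [eqm] -> 7 lines: pby cvaj bpj eqm lmc tnpy bvikk
Hunk 3: at line 2 remove [bpj,eqm] add [gngwu,murzn] -> 7 lines: pby cvaj gngwu murzn lmc tnpy bvikk
Hunk 4: at line 1 remove [gngwu,murzn,lmc] add [qaan] -> 5 lines: pby cvaj qaan tnpy bvikk
Hunk 5: at line 1 remove [cvaj,qaan] add [uky] -> 4 lines: pby uky tnpy bvikk
Final line 2: uky

Answer: uky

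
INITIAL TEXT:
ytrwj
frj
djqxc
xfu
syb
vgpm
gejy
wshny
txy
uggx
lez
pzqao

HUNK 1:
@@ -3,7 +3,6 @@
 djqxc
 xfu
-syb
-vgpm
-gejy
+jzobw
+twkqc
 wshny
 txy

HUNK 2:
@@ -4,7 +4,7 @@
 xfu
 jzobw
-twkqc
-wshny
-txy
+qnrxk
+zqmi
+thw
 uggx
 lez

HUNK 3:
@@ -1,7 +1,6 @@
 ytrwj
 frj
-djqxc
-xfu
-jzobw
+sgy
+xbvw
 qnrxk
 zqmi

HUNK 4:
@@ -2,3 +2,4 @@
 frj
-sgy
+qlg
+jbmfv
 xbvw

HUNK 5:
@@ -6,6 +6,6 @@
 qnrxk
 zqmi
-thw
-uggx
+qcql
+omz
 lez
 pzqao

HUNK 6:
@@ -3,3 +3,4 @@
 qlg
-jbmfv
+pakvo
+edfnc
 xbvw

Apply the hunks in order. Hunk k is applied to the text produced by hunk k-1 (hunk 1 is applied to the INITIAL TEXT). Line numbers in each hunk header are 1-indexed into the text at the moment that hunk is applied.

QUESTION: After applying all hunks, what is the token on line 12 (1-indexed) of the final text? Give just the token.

Answer: pzqao

Derivation:
Hunk 1: at line 3 remove [syb,vgpm,gejy] add [jzobw,twkqc] -> 11 lines: ytrwj frj djqxc xfu jzobw twkqc wshny txy uggx lez pzqao
Hunk 2: at line 4 remove [twkqc,wshny,txy] add [qnrxk,zqmi,thw] -> 11 lines: ytrwj frj djqxc xfu jzobw qnrxk zqmi thw uggx lez pzqao
Hunk 3: at line 1 remove [djqxc,xfu,jzobw] add [sgy,xbvw] -> 10 lines: ytrwj frj sgy xbvw qnrxk zqmi thw uggx lez pzqao
Hunk 4: at line 2 remove [sgy] add [qlg,jbmfv] -> 11 lines: ytrwj frj qlg jbmfv xbvw qnrxk zqmi thw uggx lez pzqao
Hunk 5: at line 6 remove [thw,uggx] add [qcql,omz] -> 11 lines: ytrwj frj qlg jbmfv xbvw qnrxk zqmi qcql omz lez pzqao
Hunk 6: at line 3 remove [jbmfv] add [pakvo,edfnc] -> 12 lines: ytrwj frj qlg pakvo edfnc xbvw qnrxk zqmi qcql omz lez pzqao
Final line 12: pzqao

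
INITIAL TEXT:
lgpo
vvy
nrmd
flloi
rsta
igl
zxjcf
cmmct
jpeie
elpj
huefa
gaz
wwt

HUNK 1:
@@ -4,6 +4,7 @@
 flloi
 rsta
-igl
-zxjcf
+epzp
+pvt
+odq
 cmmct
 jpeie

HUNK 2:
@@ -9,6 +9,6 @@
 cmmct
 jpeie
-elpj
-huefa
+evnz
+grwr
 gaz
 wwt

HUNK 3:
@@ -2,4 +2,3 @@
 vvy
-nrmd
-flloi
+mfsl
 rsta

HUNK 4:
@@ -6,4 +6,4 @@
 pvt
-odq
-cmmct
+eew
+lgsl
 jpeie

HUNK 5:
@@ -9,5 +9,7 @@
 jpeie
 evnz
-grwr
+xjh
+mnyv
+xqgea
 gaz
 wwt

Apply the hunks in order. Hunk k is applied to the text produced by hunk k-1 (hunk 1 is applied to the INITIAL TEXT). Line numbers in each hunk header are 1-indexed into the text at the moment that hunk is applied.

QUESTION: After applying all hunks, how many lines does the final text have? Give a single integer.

Hunk 1: at line 4 remove [igl,zxjcf] add [epzp,pvt,odq] -> 14 lines: lgpo vvy nrmd flloi rsta epzp pvt odq cmmct jpeie elpj huefa gaz wwt
Hunk 2: at line 9 remove [elpj,huefa] add [evnz,grwr] -> 14 lines: lgpo vvy nrmd flloi rsta epzp pvt odq cmmct jpeie evnz grwr gaz wwt
Hunk 3: at line 2 remove [nrmd,flloi] add [mfsl] -> 13 lines: lgpo vvy mfsl rsta epzp pvt odq cmmct jpeie evnz grwr gaz wwt
Hunk 4: at line 6 remove [odq,cmmct] add [eew,lgsl] -> 13 lines: lgpo vvy mfsl rsta epzp pvt eew lgsl jpeie evnz grwr gaz wwt
Hunk 5: at line 9 remove [grwr] add [xjh,mnyv,xqgea] -> 15 lines: lgpo vvy mfsl rsta epzp pvt eew lgsl jpeie evnz xjh mnyv xqgea gaz wwt
Final line count: 15

Answer: 15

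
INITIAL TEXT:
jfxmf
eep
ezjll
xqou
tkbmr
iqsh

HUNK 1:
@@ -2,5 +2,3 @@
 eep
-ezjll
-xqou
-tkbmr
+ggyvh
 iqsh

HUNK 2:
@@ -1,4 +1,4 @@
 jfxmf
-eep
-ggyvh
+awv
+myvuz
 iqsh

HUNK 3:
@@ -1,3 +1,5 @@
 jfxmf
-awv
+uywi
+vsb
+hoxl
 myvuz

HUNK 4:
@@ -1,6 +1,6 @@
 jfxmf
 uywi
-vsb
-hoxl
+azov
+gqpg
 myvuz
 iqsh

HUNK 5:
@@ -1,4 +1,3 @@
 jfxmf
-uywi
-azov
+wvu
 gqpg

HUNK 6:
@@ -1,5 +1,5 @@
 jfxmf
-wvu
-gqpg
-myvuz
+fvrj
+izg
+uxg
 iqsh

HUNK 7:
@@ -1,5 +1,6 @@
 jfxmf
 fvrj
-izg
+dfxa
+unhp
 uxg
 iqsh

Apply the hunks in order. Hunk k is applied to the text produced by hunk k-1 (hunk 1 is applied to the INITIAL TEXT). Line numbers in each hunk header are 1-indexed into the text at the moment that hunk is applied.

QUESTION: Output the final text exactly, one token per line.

Answer: jfxmf
fvrj
dfxa
unhp
uxg
iqsh

Derivation:
Hunk 1: at line 2 remove [ezjll,xqou,tkbmr] add [ggyvh] -> 4 lines: jfxmf eep ggyvh iqsh
Hunk 2: at line 1 remove [eep,ggyvh] add [awv,myvuz] -> 4 lines: jfxmf awv myvuz iqsh
Hunk 3: at line 1 remove [awv] add [uywi,vsb,hoxl] -> 6 lines: jfxmf uywi vsb hoxl myvuz iqsh
Hunk 4: at line 1 remove [vsb,hoxl] add [azov,gqpg] -> 6 lines: jfxmf uywi azov gqpg myvuz iqsh
Hunk 5: at line 1 remove [uywi,azov] add [wvu] -> 5 lines: jfxmf wvu gqpg myvuz iqsh
Hunk 6: at line 1 remove [wvu,gqpg,myvuz] add [fvrj,izg,uxg] -> 5 lines: jfxmf fvrj izg uxg iqsh
Hunk 7: at line 1 remove [izg] add [dfxa,unhp] -> 6 lines: jfxmf fvrj dfxa unhp uxg iqsh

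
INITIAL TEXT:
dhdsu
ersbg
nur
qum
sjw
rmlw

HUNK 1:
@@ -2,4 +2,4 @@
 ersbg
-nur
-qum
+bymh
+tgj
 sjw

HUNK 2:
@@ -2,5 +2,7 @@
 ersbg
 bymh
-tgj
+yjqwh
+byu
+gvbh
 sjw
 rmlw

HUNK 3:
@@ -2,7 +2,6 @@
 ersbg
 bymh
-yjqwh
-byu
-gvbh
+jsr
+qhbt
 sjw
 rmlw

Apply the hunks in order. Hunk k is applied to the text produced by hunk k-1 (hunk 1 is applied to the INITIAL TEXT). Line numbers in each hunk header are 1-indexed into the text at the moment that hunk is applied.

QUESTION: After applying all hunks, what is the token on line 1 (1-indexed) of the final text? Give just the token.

Answer: dhdsu

Derivation:
Hunk 1: at line 2 remove [nur,qum] add [bymh,tgj] -> 6 lines: dhdsu ersbg bymh tgj sjw rmlw
Hunk 2: at line 2 remove [tgj] add [yjqwh,byu,gvbh] -> 8 lines: dhdsu ersbg bymh yjqwh byu gvbh sjw rmlw
Hunk 3: at line 2 remove [yjqwh,byu,gvbh] add [jsr,qhbt] -> 7 lines: dhdsu ersbg bymh jsr qhbt sjw rmlw
Final line 1: dhdsu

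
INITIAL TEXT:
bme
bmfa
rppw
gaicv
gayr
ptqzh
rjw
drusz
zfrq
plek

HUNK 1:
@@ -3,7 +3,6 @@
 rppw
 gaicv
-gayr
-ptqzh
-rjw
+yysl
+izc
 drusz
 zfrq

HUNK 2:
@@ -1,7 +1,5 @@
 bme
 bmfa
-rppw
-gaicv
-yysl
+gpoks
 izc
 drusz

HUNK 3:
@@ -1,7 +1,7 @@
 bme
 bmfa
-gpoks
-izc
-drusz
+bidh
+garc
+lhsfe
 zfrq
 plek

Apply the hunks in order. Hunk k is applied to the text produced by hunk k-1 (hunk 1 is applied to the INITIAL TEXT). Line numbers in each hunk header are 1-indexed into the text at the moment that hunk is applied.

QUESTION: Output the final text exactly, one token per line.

Answer: bme
bmfa
bidh
garc
lhsfe
zfrq
plek

Derivation:
Hunk 1: at line 3 remove [gayr,ptqzh,rjw] add [yysl,izc] -> 9 lines: bme bmfa rppw gaicv yysl izc drusz zfrq plek
Hunk 2: at line 1 remove [rppw,gaicv,yysl] add [gpoks] -> 7 lines: bme bmfa gpoks izc drusz zfrq plek
Hunk 3: at line 1 remove [gpoks,izc,drusz] add [bidh,garc,lhsfe] -> 7 lines: bme bmfa bidh garc lhsfe zfrq plek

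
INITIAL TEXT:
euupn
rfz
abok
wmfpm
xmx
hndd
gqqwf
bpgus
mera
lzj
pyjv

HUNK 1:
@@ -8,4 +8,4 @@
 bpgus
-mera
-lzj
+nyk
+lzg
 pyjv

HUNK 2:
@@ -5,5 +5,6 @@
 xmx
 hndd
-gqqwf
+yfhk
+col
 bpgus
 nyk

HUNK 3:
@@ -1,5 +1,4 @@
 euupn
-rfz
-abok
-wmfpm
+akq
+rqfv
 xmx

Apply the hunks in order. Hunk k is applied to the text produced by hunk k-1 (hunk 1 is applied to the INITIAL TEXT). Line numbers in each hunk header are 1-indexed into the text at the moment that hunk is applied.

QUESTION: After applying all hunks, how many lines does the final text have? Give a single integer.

Hunk 1: at line 8 remove [mera,lzj] add [nyk,lzg] -> 11 lines: euupn rfz abok wmfpm xmx hndd gqqwf bpgus nyk lzg pyjv
Hunk 2: at line 5 remove [gqqwf] add [yfhk,col] -> 12 lines: euupn rfz abok wmfpm xmx hndd yfhk col bpgus nyk lzg pyjv
Hunk 3: at line 1 remove [rfz,abok,wmfpm] add [akq,rqfv] -> 11 lines: euupn akq rqfv xmx hndd yfhk col bpgus nyk lzg pyjv
Final line count: 11

Answer: 11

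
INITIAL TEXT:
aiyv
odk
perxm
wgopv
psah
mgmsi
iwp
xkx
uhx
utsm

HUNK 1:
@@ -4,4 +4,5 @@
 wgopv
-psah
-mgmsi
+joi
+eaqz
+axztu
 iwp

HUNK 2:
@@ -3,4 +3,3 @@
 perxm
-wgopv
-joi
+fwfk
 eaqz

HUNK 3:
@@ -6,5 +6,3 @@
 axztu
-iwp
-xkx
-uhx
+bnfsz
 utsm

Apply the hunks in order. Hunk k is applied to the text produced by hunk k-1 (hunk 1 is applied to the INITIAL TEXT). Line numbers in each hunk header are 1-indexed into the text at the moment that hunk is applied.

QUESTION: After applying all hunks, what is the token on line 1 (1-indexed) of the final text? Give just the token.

Answer: aiyv

Derivation:
Hunk 1: at line 4 remove [psah,mgmsi] add [joi,eaqz,axztu] -> 11 lines: aiyv odk perxm wgopv joi eaqz axztu iwp xkx uhx utsm
Hunk 2: at line 3 remove [wgopv,joi] add [fwfk] -> 10 lines: aiyv odk perxm fwfk eaqz axztu iwp xkx uhx utsm
Hunk 3: at line 6 remove [iwp,xkx,uhx] add [bnfsz] -> 8 lines: aiyv odk perxm fwfk eaqz axztu bnfsz utsm
Final line 1: aiyv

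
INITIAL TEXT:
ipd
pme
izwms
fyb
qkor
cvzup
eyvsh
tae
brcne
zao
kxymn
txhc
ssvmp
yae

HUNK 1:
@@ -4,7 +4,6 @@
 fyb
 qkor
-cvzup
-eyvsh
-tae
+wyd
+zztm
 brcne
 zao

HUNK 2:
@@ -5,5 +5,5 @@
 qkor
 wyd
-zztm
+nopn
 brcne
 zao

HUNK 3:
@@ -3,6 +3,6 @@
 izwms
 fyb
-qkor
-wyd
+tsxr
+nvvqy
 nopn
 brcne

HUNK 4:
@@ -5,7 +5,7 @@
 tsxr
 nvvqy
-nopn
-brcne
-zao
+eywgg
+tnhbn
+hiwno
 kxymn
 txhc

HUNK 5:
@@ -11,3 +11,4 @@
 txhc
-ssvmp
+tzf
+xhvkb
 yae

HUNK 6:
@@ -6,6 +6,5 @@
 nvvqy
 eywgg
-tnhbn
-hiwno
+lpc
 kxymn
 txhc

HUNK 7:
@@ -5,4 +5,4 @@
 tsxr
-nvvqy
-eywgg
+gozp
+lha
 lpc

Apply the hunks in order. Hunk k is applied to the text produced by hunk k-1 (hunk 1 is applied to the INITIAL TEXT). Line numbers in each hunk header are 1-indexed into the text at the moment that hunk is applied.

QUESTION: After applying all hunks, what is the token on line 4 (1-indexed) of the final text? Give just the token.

Answer: fyb

Derivation:
Hunk 1: at line 4 remove [cvzup,eyvsh,tae] add [wyd,zztm] -> 13 lines: ipd pme izwms fyb qkor wyd zztm brcne zao kxymn txhc ssvmp yae
Hunk 2: at line 5 remove [zztm] add [nopn] -> 13 lines: ipd pme izwms fyb qkor wyd nopn brcne zao kxymn txhc ssvmp yae
Hunk 3: at line 3 remove [qkor,wyd] add [tsxr,nvvqy] -> 13 lines: ipd pme izwms fyb tsxr nvvqy nopn brcne zao kxymn txhc ssvmp yae
Hunk 4: at line 5 remove [nopn,brcne,zao] add [eywgg,tnhbn,hiwno] -> 13 lines: ipd pme izwms fyb tsxr nvvqy eywgg tnhbn hiwno kxymn txhc ssvmp yae
Hunk 5: at line 11 remove [ssvmp] add [tzf,xhvkb] -> 14 lines: ipd pme izwms fyb tsxr nvvqy eywgg tnhbn hiwno kxymn txhc tzf xhvkb yae
Hunk 6: at line 6 remove [tnhbn,hiwno] add [lpc] -> 13 lines: ipd pme izwms fyb tsxr nvvqy eywgg lpc kxymn txhc tzf xhvkb yae
Hunk 7: at line 5 remove [nvvqy,eywgg] add [gozp,lha] -> 13 lines: ipd pme izwms fyb tsxr gozp lha lpc kxymn txhc tzf xhvkb yae
Final line 4: fyb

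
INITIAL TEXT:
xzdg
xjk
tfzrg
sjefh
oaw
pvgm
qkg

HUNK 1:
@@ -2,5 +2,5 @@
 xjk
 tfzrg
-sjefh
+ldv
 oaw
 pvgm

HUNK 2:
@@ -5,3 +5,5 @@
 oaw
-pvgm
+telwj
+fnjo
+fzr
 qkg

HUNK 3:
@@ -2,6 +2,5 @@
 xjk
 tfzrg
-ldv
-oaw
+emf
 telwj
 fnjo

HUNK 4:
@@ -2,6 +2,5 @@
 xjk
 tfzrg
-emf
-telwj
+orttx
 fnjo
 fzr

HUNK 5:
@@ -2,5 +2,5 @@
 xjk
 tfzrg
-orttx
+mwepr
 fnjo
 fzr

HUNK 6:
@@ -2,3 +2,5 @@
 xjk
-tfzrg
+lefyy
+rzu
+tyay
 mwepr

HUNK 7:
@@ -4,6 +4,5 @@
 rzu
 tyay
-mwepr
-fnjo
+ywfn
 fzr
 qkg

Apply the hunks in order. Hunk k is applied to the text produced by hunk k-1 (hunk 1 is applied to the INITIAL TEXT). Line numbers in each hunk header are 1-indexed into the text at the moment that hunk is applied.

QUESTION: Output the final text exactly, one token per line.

Hunk 1: at line 2 remove [sjefh] add [ldv] -> 7 lines: xzdg xjk tfzrg ldv oaw pvgm qkg
Hunk 2: at line 5 remove [pvgm] add [telwj,fnjo,fzr] -> 9 lines: xzdg xjk tfzrg ldv oaw telwj fnjo fzr qkg
Hunk 3: at line 2 remove [ldv,oaw] add [emf] -> 8 lines: xzdg xjk tfzrg emf telwj fnjo fzr qkg
Hunk 4: at line 2 remove [emf,telwj] add [orttx] -> 7 lines: xzdg xjk tfzrg orttx fnjo fzr qkg
Hunk 5: at line 2 remove [orttx] add [mwepr] -> 7 lines: xzdg xjk tfzrg mwepr fnjo fzr qkg
Hunk 6: at line 2 remove [tfzrg] add [lefyy,rzu,tyay] -> 9 lines: xzdg xjk lefyy rzu tyay mwepr fnjo fzr qkg
Hunk 7: at line 4 remove [mwepr,fnjo] add [ywfn] -> 8 lines: xzdg xjk lefyy rzu tyay ywfn fzr qkg

Answer: xzdg
xjk
lefyy
rzu
tyay
ywfn
fzr
qkg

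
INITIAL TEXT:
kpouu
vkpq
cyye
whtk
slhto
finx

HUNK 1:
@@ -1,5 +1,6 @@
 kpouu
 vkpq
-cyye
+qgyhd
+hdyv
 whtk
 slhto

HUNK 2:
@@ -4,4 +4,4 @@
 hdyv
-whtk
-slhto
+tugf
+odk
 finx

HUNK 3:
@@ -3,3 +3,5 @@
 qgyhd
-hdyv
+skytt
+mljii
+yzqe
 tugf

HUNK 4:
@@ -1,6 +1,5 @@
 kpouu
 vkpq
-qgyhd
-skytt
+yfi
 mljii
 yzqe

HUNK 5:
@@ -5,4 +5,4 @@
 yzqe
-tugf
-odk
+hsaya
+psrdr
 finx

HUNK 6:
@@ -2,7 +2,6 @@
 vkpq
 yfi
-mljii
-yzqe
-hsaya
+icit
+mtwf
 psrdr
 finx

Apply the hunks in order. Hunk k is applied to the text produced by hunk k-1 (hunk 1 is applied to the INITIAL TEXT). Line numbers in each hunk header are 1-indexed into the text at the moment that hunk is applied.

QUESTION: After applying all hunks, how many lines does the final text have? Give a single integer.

Hunk 1: at line 1 remove [cyye] add [qgyhd,hdyv] -> 7 lines: kpouu vkpq qgyhd hdyv whtk slhto finx
Hunk 2: at line 4 remove [whtk,slhto] add [tugf,odk] -> 7 lines: kpouu vkpq qgyhd hdyv tugf odk finx
Hunk 3: at line 3 remove [hdyv] add [skytt,mljii,yzqe] -> 9 lines: kpouu vkpq qgyhd skytt mljii yzqe tugf odk finx
Hunk 4: at line 1 remove [qgyhd,skytt] add [yfi] -> 8 lines: kpouu vkpq yfi mljii yzqe tugf odk finx
Hunk 5: at line 5 remove [tugf,odk] add [hsaya,psrdr] -> 8 lines: kpouu vkpq yfi mljii yzqe hsaya psrdr finx
Hunk 6: at line 2 remove [mljii,yzqe,hsaya] add [icit,mtwf] -> 7 lines: kpouu vkpq yfi icit mtwf psrdr finx
Final line count: 7

Answer: 7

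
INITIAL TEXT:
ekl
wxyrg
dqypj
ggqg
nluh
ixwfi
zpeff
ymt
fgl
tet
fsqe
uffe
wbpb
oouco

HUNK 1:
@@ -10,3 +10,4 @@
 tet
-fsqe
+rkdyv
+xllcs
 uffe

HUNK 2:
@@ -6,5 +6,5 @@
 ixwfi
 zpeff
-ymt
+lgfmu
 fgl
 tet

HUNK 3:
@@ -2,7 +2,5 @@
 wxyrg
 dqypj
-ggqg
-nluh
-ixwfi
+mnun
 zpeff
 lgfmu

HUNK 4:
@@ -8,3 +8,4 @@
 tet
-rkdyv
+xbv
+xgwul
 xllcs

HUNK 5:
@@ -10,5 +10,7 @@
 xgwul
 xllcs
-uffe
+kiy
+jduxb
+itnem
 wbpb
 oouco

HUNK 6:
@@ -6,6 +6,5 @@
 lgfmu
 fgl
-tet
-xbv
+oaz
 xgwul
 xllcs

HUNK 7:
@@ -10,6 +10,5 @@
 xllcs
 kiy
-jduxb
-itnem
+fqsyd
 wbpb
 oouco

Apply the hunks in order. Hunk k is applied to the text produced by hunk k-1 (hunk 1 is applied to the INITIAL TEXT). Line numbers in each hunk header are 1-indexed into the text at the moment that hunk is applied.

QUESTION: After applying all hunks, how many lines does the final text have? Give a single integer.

Answer: 14

Derivation:
Hunk 1: at line 10 remove [fsqe] add [rkdyv,xllcs] -> 15 lines: ekl wxyrg dqypj ggqg nluh ixwfi zpeff ymt fgl tet rkdyv xllcs uffe wbpb oouco
Hunk 2: at line 6 remove [ymt] add [lgfmu] -> 15 lines: ekl wxyrg dqypj ggqg nluh ixwfi zpeff lgfmu fgl tet rkdyv xllcs uffe wbpb oouco
Hunk 3: at line 2 remove [ggqg,nluh,ixwfi] add [mnun] -> 13 lines: ekl wxyrg dqypj mnun zpeff lgfmu fgl tet rkdyv xllcs uffe wbpb oouco
Hunk 4: at line 8 remove [rkdyv] add [xbv,xgwul] -> 14 lines: ekl wxyrg dqypj mnun zpeff lgfmu fgl tet xbv xgwul xllcs uffe wbpb oouco
Hunk 5: at line 10 remove [uffe] add [kiy,jduxb,itnem] -> 16 lines: ekl wxyrg dqypj mnun zpeff lgfmu fgl tet xbv xgwul xllcs kiy jduxb itnem wbpb oouco
Hunk 6: at line 6 remove [tet,xbv] add [oaz] -> 15 lines: ekl wxyrg dqypj mnun zpeff lgfmu fgl oaz xgwul xllcs kiy jduxb itnem wbpb oouco
Hunk 7: at line 10 remove [jduxb,itnem] add [fqsyd] -> 14 lines: ekl wxyrg dqypj mnun zpeff lgfmu fgl oaz xgwul xllcs kiy fqsyd wbpb oouco
Final line count: 14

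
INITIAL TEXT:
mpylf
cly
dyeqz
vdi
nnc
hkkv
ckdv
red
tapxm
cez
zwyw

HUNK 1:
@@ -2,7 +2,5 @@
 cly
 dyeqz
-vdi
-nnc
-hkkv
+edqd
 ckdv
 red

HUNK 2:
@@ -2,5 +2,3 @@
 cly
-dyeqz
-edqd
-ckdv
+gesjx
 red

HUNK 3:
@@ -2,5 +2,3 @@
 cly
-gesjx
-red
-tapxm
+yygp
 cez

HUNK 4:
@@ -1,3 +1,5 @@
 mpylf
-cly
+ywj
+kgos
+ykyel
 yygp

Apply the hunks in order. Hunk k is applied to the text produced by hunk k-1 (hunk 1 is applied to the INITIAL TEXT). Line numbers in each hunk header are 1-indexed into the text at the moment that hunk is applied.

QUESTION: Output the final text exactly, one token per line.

Hunk 1: at line 2 remove [vdi,nnc,hkkv] add [edqd] -> 9 lines: mpylf cly dyeqz edqd ckdv red tapxm cez zwyw
Hunk 2: at line 2 remove [dyeqz,edqd,ckdv] add [gesjx] -> 7 lines: mpylf cly gesjx red tapxm cez zwyw
Hunk 3: at line 2 remove [gesjx,red,tapxm] add [yygp] -> 5 lines: mpylf cly yygp cez zwyw
Hunk 4: at line 1 remove [cly] add [ywj,kgos,ykyel] -> 7 lines: mpylf ywj kgos ykyel yygp cez zwyw

Answer: mpylf
ywj
kgos
ykyel
yygp
cez
zwyw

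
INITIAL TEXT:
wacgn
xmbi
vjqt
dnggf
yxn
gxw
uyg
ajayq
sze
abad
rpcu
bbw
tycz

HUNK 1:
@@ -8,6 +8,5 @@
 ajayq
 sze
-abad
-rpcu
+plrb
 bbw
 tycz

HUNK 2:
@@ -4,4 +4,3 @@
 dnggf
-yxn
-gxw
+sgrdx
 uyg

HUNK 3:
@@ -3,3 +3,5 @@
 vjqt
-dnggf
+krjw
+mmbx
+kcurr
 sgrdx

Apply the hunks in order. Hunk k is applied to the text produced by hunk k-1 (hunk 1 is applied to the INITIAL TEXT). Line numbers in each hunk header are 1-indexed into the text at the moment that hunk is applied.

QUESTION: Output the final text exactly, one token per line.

Hunk 1: at line 8 remove [abad,rpcu] add [plrb] -> 12 lines: wacgn xmbi vjqt dnggf yxn gxw uyg ajayq sze plrb bbw tycz
Hunk 2: at line 4 remove [yxn,gxw] add [sgrdx] -> 11 lines: wacgn xmbi vjqt dnggf sgrdx uyg ajayq sze plrb bbw tycz
Hunk 3: at line 3 remove [dnggf] add [krjw,mmbx,kcurr] -> 13 lines: wacgn xmbi vjqt krjw mmbx kcurr sgrdx uyg ajayq sze plrb bbw tycz

Answer: wacgn
xmbi
vjqt
krjw
mmbx
kcurr
sgrdx
uyg
ajayq
sze
plrb
bbw
tycz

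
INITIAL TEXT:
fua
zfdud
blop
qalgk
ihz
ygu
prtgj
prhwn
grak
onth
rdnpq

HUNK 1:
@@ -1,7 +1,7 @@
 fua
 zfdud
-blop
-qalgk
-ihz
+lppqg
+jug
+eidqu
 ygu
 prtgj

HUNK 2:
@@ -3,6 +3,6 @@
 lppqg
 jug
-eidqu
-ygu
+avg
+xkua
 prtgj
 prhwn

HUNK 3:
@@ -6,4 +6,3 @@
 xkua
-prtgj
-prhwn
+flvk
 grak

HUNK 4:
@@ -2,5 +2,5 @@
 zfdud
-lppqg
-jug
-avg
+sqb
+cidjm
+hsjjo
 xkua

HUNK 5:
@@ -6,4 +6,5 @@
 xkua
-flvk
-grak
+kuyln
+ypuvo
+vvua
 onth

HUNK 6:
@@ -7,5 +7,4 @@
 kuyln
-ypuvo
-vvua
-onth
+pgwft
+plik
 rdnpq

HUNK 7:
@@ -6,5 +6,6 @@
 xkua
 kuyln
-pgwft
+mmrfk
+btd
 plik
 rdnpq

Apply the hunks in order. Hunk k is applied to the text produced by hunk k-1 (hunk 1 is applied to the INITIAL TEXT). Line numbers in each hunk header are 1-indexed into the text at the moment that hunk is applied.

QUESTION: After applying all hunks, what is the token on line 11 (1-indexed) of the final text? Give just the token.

Hunk 1: at line 1 remove [blop,qalgk,ihz] add [lppqg,jug,eidqu] -> 11 lines: fua zfdud lppqg jug eidqu ygu prtgj prhwn grak onth rdnpq
Hunk 2: at line 3 remove [eidqu,ygu] add [avg,xkua] -> 11 lines: fua zfdud lppqg jug avg xkua prtgj prhwn grak onth rdnpq
Hunk 3: at line 6 remove [prtgj,prhwn] add [flvk] -> 10 lines: fua zfdud lppqg jug avg xkua flvk grak onth rdnpq
Hunk 4: at line 2 remove [lppqg,jug,avg] add [sqb,cidjm,hsjjo] -> 10 lines: fua zfdud sqb cidjm hsjjo xkua flvk grak onth rdnpq
Hunk 5: at line 6 remove [flvk,grak] add [kuyln,ypuvo,vvua] -> 11 lines: fua zfdud sqb cidjm hsjjo xkua kuyln ypuvo vvua onth rdnpq
Hunk 6: at line 7 remove [ypuvo,vvua,onth] add [pgwft,plik] -> 10 lines: fua zfdud sqb cidjm hsjjo xkua kuyln pgwft plik rdnpq
Hunk 7: at line 6 remove [pgwft] add [mmrfk,btd] -> 11 lines: fua zfdud sqb cidjm hsjjo xkua kuyln mmrfk btd plik rdnpq
Final line 11: rdnpq

Answer: rdnpq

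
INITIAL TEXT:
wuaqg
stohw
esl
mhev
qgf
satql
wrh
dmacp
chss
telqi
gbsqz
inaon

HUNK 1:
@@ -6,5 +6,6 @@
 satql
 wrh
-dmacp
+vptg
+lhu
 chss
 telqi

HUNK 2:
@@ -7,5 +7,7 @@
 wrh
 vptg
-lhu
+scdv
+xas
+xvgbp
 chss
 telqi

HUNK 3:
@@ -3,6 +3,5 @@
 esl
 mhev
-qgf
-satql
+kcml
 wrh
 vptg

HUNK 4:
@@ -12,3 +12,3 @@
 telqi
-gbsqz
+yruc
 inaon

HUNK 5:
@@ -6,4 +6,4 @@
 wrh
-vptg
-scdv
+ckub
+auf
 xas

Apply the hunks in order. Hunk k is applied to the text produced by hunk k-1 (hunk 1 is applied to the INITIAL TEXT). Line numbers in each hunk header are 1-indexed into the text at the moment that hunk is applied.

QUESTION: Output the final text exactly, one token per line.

Answer: wuaqg
stohw
esl
mhev
kcml
wrh
ckub
auf
xas
xvgbp
chss
telqi
yruc
inaon

Derivation:
Hunk 1: at line 6 remove [dmacp] add [vptg,lhu] -> 13 lines: wuaqg stohw esl mhev qgf satql wrh vptg lhu chss telqi gbsqz inaon
Hunk 2: at line 7 remove [lhu] add [scdv,xas,xvgbp] -> 15 lines: wuaqg stohw esl mhev qgf satql wrh vptg scdv xas xvgbp chss telqi gbsqz inaon
Hunk 3: at line 3 remove [qgf,satql] add [kcml] -> 14 lines: wuaqg stohw esl mhev kcml wrh vptg scdv xas xvgbp chss telqi gbsqz inaon
Hunk 4: at line 12 remove [gbsqz] add [yruc] -> 14 lines: wuaqg stohw esl mhev kcml wrh vptg scdv xas xvgbp chss telqi yruc inaon
Hunk 5: at line 6 remove [vptg,scdv] add [ckub,auf] -> 14 lines: wuaqg stohw esl mhev kcml wrh ckub auf xas xvgbp chss telqi yruc inaon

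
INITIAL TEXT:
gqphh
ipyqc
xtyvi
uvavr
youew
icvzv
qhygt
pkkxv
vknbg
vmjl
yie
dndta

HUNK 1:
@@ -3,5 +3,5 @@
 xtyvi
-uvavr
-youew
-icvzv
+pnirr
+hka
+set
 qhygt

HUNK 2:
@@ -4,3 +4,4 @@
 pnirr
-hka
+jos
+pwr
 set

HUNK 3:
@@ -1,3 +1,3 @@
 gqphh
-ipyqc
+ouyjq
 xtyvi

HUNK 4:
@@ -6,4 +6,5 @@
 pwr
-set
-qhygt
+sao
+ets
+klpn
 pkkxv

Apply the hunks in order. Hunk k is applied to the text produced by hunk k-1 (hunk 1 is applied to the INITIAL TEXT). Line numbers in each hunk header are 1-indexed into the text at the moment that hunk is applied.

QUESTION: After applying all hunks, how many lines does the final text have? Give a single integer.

Hunk 1: at line 3 remove [uvavr,youew,icvzv] add [pnirr,hka,set] -> 12 lines: gqphh ipyqc xtyvi pnirr hka set qhygt pkkxv vknbg vmjl yie dndta
Hunk 2: at line 4 remove [hka] add [jos,pwr] -> 13 lines: gqphh ipyqc xtyvi pnirr jos pwr set qhygt pkkxv vknbg vmjl yie dndta
Hunk 3: at line 1 remove [ipyqc] add [ouyjq] -> 13 lines: gqphh ouyjq xtyvi pnirr jos pwr set qhygt pkkxv vknbg vmjl yie dndta
Hunk 4: at line 6 remove [set,qhygt] add [sao,ets,klpn] -> 14 lines: gqphh ouyjq xtyvi pnirr jos pwr sao ets klpn pkkxv vknbg vmjl yie dndta
Final line count: 14

Answer: 14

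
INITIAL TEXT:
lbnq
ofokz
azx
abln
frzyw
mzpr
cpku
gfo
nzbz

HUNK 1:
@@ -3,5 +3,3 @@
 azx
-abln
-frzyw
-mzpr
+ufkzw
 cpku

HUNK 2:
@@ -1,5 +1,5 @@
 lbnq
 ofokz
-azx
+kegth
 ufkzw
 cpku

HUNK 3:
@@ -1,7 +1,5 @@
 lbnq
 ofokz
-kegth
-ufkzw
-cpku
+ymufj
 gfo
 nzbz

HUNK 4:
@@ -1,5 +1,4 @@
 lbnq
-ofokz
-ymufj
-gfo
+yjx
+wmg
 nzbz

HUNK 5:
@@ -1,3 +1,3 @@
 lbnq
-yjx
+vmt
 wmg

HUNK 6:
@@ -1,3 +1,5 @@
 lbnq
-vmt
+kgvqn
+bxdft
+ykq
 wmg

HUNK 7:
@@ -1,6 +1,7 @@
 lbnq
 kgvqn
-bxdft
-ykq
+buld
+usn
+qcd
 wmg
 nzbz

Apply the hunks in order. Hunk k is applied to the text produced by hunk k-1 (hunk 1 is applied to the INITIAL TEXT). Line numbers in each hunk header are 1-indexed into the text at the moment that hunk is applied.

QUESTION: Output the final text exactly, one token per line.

Answer: lbnq
kgvqn
buld
usn
qcd
wmg
nzbz

Derivation:
Hunk 1: at line 3 remove [abln,frzyw,mzpr] add [ufkzw] -> 7 lines: lbnq ofokz azx ufkzw cpku gfo nzbz
Hunk 2: at line 1 remove [azx] add [kegth] -> 7 lines: lbnq ofokz kegth ufkzw cpku gfo nzbz
Hunk 3: at line 1 remove [kegth,ufkzw,cpku] add [ymufj] -> 5 lines: lbnq ofokz ymufj gfo nzbz
Hunk 4: at line 1 remove [ofokz,ymufj,gfo] add [yjx,wmg] -> 4 lines: lbnq yjx wmg nzbz
Hunk 5: at line 1 remove [yjx] add [vmt] -> 4 lines: lbnq vmt wmg nzbz
Hunk 6: at line 1 remove [vmt] add [kgvqn,bxdft,ykq] -> 6 lines: lbnq kgvqn bxdft ykq wmg nzbz
Hunk 7: at line 1 remove [bxdft,ykq] add [buld,usn,qcd] -> 7 lines: lbnq kgvqn buld usn qcd wmg nzbz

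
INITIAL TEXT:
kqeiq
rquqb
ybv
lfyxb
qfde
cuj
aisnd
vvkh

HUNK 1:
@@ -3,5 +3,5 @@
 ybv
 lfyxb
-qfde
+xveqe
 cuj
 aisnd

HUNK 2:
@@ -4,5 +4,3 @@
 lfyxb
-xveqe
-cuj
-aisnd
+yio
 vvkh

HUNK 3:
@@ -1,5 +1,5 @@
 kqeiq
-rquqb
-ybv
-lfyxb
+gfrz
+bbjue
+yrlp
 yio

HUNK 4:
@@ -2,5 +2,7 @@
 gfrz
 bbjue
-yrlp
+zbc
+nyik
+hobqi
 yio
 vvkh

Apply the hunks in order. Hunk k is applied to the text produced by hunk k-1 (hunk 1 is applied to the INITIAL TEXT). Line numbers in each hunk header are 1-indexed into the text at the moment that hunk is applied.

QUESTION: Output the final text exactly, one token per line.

Answer: kqeiq
gfrz
bbjue
zbc
nyik
hobqi
yio
vvkh

Derivation:
Hunk 1: at line 3 remove [qfde] add [xveqe] -> 8 lines: kqeiq rquqb ybv lfyxb xveqe cuj aisnd vvkh
Hunk 2: at line 4 remove [xveqe,cuj,aisnd] add [yio] -> 6 lines: kqeiq rquqb ybv lfyxb yio vvkh
Hunk 3: at line 1 remove [rquqb,ybv,lfyxb] add [gfrz,bbjue,yrlp] -> 6 lines: kqeiq gfrz bbjue yrlp yio vvkh
Hunk 4: at line 2 remove [yrlp] add [zbc,nyik,hobqi] -> 8 lines: kqeiq gfrz bbjue zbc nyik hobqi yio vvkh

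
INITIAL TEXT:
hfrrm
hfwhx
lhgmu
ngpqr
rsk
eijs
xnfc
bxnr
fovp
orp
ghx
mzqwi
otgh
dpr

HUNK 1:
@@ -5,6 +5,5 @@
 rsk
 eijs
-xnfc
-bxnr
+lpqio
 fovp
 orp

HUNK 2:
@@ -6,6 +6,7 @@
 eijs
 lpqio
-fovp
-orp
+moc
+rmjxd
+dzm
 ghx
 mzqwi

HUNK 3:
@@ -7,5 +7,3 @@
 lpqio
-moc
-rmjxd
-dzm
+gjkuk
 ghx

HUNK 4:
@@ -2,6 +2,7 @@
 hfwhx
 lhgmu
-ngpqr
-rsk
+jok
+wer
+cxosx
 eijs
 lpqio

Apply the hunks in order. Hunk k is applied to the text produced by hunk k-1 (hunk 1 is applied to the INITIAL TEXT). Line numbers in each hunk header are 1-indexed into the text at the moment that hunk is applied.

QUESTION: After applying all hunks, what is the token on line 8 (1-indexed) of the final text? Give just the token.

Answer: lpqio

Derivation:
Hunk 1: at line 5 remove [xnfc,bxnr] add [lpqio] -> 13 lines: hfrrm hfwhx lhgmu ngpqr rsk eijs lpqio fovp orp ghx mzqwi otgh dpr
Hunk 2: at line 6 remove [fovp,orp] add [moc,rmjxd,dzm] -> 14 lines: hfrrm hfwhx lhgmu ngpqr rsk eijs lpqio moc rmjxd dzm ghx mzqwi otgh dpr
Hunk 3: at line 7 remove [moc,rmjxd,dzm] add [gjkuk] -> 12 lines: hfrrm hfwhx lhgmu ngpqr rsk eijs lpqio gjkuk ghx mzqwi otgh dpr
Hunk 4: at line 2 remove [ngpqr,rsk] add [jok,wer,cxosx] -> 13 lines: hfrrm hfwhx lhgmu jok wer cxosx eijs lpqio gjkuk ghx mzqwi otgh dpr
Final line 8: lpqio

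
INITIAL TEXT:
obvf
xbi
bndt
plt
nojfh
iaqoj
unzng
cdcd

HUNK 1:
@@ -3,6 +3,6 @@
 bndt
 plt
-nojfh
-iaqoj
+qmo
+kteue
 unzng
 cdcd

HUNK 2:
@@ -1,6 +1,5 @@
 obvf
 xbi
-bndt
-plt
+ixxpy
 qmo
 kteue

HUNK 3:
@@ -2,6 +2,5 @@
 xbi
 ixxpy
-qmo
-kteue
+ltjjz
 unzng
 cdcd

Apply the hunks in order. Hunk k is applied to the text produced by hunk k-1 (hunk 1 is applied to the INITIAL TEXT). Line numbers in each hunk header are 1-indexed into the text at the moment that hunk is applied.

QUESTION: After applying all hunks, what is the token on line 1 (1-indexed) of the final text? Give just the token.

Hunk 1: at line 3 remove [nojfh,iaqoj] add [qmo,kteue] -> 8 lines: obvf xbi bndt plt qmo kteue unzng cdcd
Hunk 2: at line 1 remove [bndt,plt] add [ixxpy] -> 7 lines: obvf xbi ixxpy qmo kteue unzng cdcd
Hunk 3: at line 2 remove [qmo,kteue] add [ltjjz] -> 6 lines: obvf xbi ixxpy ltjjz unzng cdcd
Final line 1: obvf

Answer: obvf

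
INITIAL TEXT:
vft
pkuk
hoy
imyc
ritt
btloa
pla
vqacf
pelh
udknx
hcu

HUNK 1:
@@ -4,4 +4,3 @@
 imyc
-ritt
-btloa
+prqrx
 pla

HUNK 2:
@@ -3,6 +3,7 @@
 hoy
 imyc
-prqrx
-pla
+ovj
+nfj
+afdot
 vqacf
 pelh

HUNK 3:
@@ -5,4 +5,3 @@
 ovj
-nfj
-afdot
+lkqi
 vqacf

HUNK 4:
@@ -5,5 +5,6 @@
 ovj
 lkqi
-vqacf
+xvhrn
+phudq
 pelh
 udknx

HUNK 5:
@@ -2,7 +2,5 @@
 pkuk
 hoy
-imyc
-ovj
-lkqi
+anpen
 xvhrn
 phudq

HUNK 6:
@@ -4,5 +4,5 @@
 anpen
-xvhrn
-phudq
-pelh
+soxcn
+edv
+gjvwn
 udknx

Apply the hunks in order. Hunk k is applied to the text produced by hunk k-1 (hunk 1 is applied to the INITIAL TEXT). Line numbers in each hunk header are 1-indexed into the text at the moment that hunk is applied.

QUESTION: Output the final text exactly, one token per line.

Answer: vft
pkuk
hoy
anpen
soxcn
edv
gjvwn
udknx
hcu

Derivation:
Hunk 1: at line 4 remove [ritt,btloa] add [prqrx] -> 10 lines: vft pkuk hoy imyc prqrx pla vqacf pelh udknx hcu
Hunk 2: at line 3 remove [prqrx,pla] add [ovj,nfj,afdot] -> 11 lines: vft pkuk hoy imyc ovj nfj afdot vqacf pelh udknx hcu
Hunk 3: at line 5 remove [nfj,afdot] add [lkqi] -> 10 lines: vft pkuk hoy imyc ovj lkqi vqacf pelh udknx hcu
Hunk 4: at line 5 remove [vqacf] add [xvhrn,phudq] -> 11 lines: vft pkuk hoy imyc ovj lkqi xvhrn phudq pelh udknx hcu
Hunk 5: at line 2 remove [imyc,ovj,lkqi] add [anpen] -> 9 lines: vft pkuk hoy anpen xvhrn phudq pelh udknx hcu
Hunk 6: at line 4 remove [xvhrn,phudq,pelh] add [soxcn,edv,gjvwn] -> 9 lines: vft pkuk hoy anpen soxcn edv gjvwn udknx hcu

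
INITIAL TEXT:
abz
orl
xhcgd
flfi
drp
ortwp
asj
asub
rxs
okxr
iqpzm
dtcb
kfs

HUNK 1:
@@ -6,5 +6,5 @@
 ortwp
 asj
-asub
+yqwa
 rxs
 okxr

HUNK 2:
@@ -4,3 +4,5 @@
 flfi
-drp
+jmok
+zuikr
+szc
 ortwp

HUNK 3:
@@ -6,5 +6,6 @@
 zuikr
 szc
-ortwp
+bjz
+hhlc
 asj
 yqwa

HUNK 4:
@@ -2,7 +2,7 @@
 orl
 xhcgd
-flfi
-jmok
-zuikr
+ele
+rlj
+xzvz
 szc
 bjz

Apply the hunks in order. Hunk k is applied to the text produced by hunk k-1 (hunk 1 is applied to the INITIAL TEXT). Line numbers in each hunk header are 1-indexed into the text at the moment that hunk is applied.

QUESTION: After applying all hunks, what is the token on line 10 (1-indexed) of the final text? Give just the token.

Hunk 1: at line 6 remove [asub] add [yqwa] -> 13 lines: abz orl xhcgd flfi drp ortwp asj yqwa rxs okxr iqpzm dtcb kfs
Hunk 2: at line 4 remove [drp] add [jmok,zuikr,szc] -> 15 lines: abz orl xhcgd flfi jmok zuikr szc ortwp asj yqwa rxs okxr iqpzm dtcb kfs
Hunk 3: at line 6 remove [ortwp] add [bjz,hhlc] -> 16 lines: abz orl xhcgd flfi jmok zuikr szc bjz hhlc asj yqwa rxs okxr iqpzm dtcb kfs
Hunk 4: at line 2 remove [flfi,jmok,zuikr] add [ele,rlj,xzvz] -> 16 lines: abz orl xhcgd ele rlj xzvz szc bjz hhlc asj yqwa rxs okxr iqpzm dtcb kfs
Final line 10: asj

Answer: asj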